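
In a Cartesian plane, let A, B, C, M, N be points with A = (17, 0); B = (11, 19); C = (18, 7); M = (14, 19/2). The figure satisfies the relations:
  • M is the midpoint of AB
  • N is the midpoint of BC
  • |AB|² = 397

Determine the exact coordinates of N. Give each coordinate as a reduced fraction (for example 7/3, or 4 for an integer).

N = (29/2, 13)

1. N_x = 29/2  [2·N = B+C = (11, 19)+(18, 7)]
2. N_y = 13  [2·N = B+C = (11, 19)+(18, 7)]
   so N = (29/2, 13)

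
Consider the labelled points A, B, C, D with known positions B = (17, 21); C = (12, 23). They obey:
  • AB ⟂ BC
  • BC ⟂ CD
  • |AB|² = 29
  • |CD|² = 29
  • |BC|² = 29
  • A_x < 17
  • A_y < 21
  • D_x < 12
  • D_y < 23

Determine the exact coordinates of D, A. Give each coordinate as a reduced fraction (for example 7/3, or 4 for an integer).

1. D_x = 10  [[BC ⟂ CD ⇒ -5x+2y+14=0] ∩ [|D−(12, 23)|²=29]]
2. D_y = 18  [[BC ⟂ CD ⇒ -5x+2y+14=0] ∩ [|D−(12, 23)|²=29]]
   so D = (10, 18)
3. A_x = 15  [[AB ⟂ BC ⇒ 5x-2y-43=0] ∩ [|A−(17, 21)|²=29]]
4. A_y = 16  [[AB ⟂ BC ⇒ 5x-2y-43=0] ∩ [|A−(17, 21)|²=29]]
   so A = (15, 16)

D = (10, 18)
A = (15, 16)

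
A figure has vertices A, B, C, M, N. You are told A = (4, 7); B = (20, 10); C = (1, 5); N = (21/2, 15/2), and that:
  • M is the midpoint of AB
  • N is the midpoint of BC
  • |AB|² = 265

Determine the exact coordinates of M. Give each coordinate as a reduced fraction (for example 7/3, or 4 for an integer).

M = (12, 17/2)

1. M_x = 12  [2·M = A+B = (4, 7)+(20, 10)]
2. M_y = 17/2  [2·M = A+B = (4, 7)+(20, 10)]
   so M = (12, 17/2)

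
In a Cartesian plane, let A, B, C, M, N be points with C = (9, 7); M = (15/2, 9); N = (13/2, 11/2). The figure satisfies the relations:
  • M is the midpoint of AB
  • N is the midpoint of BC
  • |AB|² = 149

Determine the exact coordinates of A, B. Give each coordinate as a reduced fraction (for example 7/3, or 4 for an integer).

1. B_x = 4  [B = 2·N−C = 2·(13/2, 11/2)−(9, 7)]
2. B_y = 4  [B = 2·N−C = 2·(13/2, 11/2)−(9, 7)]
   so B = (4, 4)
3. A_x = 11  [A = 2·M−B = 2·(15/2, 9)−(4, 4)]
4. A_y = 14  [A = 2·M−B = 2·(15/2, 9)−(4, 4)]
   so A = (11, 14)

A = (11, 14)
B = (4, 4)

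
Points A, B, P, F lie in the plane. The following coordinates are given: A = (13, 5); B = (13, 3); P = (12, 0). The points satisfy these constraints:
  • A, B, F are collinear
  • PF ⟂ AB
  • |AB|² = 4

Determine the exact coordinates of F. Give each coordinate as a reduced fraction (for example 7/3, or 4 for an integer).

1. F_x = 13  [[A, B, F are collinear ⇒ 2x-26=0] ∩ [PF ⟂ AB ⇒ -2y=0]]
2. F_y = 0  [[A, B, F are collinear ⇒ 2x-26=0] ∩ [PF ⟂ AB ⇒ -2y=0]]
   so F = (13, 0)

F = (13, 0)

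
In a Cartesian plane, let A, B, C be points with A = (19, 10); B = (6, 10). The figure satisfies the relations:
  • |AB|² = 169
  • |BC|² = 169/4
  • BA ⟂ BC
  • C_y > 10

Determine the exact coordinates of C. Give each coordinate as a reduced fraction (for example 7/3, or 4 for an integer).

1. C_x = 6  [[BA ⟂ BC ⇒ 13x-78=0] ∩ [|C−(6, 10)|²=169/4]]
2. C_y = 33/2  [[BA ⟂ BC ⇒ 13x-78=0] ∩ [|C−(6, 10)|²=169/4]]
   so C = (6, 33/2)

C = (6, 33/2)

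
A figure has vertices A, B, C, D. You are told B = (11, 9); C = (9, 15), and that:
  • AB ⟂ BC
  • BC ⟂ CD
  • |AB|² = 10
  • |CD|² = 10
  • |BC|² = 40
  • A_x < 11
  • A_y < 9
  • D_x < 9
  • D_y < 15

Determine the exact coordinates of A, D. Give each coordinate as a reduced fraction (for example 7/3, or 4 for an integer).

1. A_x = 8  [[AB ⟂ BC ⇒ 2x-6y+32=0] ∩ [|A−(11, 9)|²=10]]
2. A_y = 8  [[AB ⟂ BC ⇒ 2x-6y+32=0] ∩ [|A−(11, 9)|²=10]]
   so A = (8, 8)
3. D_x = 6  [[BC ⟂ CD ⇒ -2x+6y-72=0] ∩ [|D−(9, 15)|²=10]]
4. D_y = 14  [[BC ⟂ CD ⇒ -2x+6y-72=0] ∩ [|D−(9, 15)|²=10]]
   so D = (6, 14)

A = (8, 8)
D = (6, 14)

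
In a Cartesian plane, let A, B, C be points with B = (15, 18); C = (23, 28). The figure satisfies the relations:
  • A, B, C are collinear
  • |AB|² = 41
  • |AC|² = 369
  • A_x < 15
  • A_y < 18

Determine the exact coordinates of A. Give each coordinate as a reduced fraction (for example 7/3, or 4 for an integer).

A = (11, 13)

1. A_x = 11  [[A, B, C are collinear ⇒ -10x+8y+6=0] ∩ [|A−(15, 18)|²=41]]
2. A_y = 13  [[A, B, C are collinear ⇒ -10x+8y+6=0] ∩ [|A−(15, 18)|²=41]]
   so A = (11, 13)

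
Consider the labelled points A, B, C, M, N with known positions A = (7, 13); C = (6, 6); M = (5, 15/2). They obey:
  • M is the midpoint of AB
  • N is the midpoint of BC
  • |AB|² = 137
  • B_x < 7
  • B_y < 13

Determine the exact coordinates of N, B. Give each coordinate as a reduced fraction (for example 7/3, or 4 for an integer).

N = (9/2, 4)
B = (3, 2)

1. B_x = 3  [B = 2·M−A = 2·(5, 15/2)−(7, 13)]
2. B_y = 2  [B = 2·M−A = 2·(5, 15/2)−(7, 13)]
   so B = (3, 2)
3. N_x = 9/2  [2·N = B+C = (3, 2)+(6, 6)]
4. N_y = 4  [2·N = B+C = (3, 2)+(6, 6)]
   so N = (9/2, 4)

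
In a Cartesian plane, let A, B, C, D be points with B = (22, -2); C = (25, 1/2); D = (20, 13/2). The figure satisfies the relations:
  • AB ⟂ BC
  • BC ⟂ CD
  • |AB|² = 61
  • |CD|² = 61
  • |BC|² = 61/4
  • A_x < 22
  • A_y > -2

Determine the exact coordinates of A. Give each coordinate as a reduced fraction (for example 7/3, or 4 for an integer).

1. A_x = 17  [[AB ⟂ BC ⇒ -3x-5/2y+61=0] ∩ [|A−(22, -2)|²=61]]
2. A_y = 4  [[AB ⟂ BC ⇒ -3x-5/2y+61=0] ∩ [|A−(22, -2)|²=61]]
   so A = (17, 4)

A = (17, 4)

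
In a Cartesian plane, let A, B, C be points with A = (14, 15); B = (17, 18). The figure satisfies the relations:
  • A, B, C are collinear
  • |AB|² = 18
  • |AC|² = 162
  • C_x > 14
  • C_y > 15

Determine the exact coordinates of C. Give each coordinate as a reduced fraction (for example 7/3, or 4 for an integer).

1. C_x = 23  [[A, B, C are collinear ⇒ -3x+3y-3=0] ∩ [|C−(14, 15)|²=162]]
2. C_y = 24  [[A, B, C are collinear ⇒ -3x+3y-3=0] ∩ [|C−(14, 15)|²=162]]
   so C = (23, 24)

C = (23, 24)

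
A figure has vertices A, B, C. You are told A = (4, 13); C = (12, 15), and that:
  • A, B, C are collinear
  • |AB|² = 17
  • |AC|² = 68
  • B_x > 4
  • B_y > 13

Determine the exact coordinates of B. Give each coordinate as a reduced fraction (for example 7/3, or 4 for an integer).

B = (8, 14)

1. B_x = 8  [[A, B, C are collinear ⇒ 2x-8y+96=0] ∩ [|B−(4, 13)|²=17]]
2. B_y = 14  [[A, B, C are collinear ⇒ 2x-8y+96=0] ∩ [|B−(4, 13)|²=17]]
   so B = (8, 14)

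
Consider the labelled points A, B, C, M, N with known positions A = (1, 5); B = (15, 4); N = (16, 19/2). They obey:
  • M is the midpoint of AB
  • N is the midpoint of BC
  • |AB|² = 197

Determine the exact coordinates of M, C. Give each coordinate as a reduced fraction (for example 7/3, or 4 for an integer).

1. M_x = 8  [2·M = A+B = (1, 5)+(15, 4)]
2. M_y = 9/2  [2·M = A+B = (1, 5)+(15, 4)]
   so M = (8, 9/2)
3. C_x = 17  [C = 2·N−B = 2·(16, 19/2)−(15, 4)]
4. C_y = 15  [C = 2·N−B = 2·(16, 19/2)−(15, 4)]
   so C = (17, 15)

M = (8, 9/2)
C = (17, 15)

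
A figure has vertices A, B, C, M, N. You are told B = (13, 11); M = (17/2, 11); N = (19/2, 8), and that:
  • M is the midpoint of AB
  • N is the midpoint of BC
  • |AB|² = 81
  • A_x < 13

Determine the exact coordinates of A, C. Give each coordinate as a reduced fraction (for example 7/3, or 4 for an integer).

1. A_x = 4  [A = 2·M−B = 2·(17/2, 11)−(13, 11)]
2. A_y = 11  [A = 2·M−B = 2·(17/2, 11)−(13, 11)]
   so A = (4, 11)
3. C_x = 6  [C = 2·N−B = 2·(19/2, 8)−(13, 11)]
4. C_y = 5  [C = 2·N−B = 2·(19/2, 8)−(13, 11)]
   so C = (6, 5)

A = (4, 11)
C = (6, 5)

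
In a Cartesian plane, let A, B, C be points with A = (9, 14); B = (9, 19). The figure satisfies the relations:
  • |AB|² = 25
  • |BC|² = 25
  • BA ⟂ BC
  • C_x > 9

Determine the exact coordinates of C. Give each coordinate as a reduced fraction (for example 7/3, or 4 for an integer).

1. C_x = 14  [[BA ⟂ BC ⇒ -5y+95=0] ∩ [|C−(9, 19)|²=25]]
2. C_y = 19  [[BA ⟂ BC ⇒ -5y+95=0] ∩ [|C−(9, 19)|²=25]]
   so C = (14, 19)

C = (14, 19)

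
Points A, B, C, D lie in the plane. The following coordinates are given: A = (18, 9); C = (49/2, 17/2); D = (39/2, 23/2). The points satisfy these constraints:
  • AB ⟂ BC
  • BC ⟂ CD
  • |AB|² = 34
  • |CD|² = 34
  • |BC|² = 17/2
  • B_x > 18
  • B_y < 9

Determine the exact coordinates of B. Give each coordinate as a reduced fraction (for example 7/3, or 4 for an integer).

B = (23, 6)

1. B_x = 23  [[BC ⟂ CD ⇒ 5x-3y-97=0] ∩ [|B−(18, 9)|²=34]]
2. B_y = 6  [[BC ⟂ CD ⇒ 5x-3y-97=0] ∩ [|B−(18, 9)|²=34]]
   so B = (23, 6)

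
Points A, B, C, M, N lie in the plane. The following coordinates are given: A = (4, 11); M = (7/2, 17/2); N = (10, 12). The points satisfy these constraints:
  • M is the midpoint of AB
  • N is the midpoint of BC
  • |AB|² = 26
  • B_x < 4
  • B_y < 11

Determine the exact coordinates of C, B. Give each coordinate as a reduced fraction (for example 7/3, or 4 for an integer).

1. B_x = 3  [B = 2·M−A = 2·(7/2, 17/2)−(4, 11)]
2. B_y = 6  [B = 2·M−A = 2·(7/2, 17/2)−(4, 11)]
   so B = (3, 6)
3. C_x = 17  [C = 2·N−B = 2·(10, 12)−(3, 6)]
4. C_y = 18  [C = 2·N−B = 2·(10, 12)−(3, 6)]
   so C = (17, 18)

C = (17, 18)
B = (3, 6)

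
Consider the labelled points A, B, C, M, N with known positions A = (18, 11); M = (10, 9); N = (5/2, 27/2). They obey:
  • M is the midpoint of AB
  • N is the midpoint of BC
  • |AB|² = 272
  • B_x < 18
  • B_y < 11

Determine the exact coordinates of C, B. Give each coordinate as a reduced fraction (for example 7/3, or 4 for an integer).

C = (3, 20)
B = (2, 7)

1. B_x = 2  [B = 2·M−A = 2·(10, 9)−(18, 11)]
2. B_y = 7  [B = 2·M−A = 2·(10, 9)−(18, 11)]
   so B = (2, 7)
3. C_x = 3  [C = 2·N−B = 2·(5/2, 27/2)−(2, 7)]
4. C_y = 20  [C = 2·N−B = 2·(5/2, 27/2)−(2, 7)]
   so C = (3, 20)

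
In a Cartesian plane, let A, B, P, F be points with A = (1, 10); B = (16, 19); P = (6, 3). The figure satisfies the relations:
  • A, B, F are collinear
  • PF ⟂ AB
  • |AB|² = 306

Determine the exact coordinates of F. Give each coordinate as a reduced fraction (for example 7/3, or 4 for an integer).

F = (27/17, 176/17)

1. F_x = 27/17  [[A, B, F are collinear ⇒ -9x+15y-141=0] ∩ [PF ⟂ AB ⇒ 15x+9y-117=0]]
2. F_y = 176/17  [[A, B, F are collinear ⇒ -9x+15y-141=0] ∩ [PF ⟂ AB ⇒ 15x+9y-117=0]]
   so F = (27/17, 176/17)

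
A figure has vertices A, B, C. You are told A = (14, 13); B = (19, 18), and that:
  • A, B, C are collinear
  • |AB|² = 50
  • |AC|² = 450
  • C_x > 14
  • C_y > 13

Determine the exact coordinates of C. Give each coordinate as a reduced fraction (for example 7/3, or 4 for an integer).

C = (29, 28)

1. C_x = 29  [[A, B, C are collinear ⇒ -5x+5y+5=0] ∩ [|C−(14, 13)|²=450]]
2. C_y = 28  [[A, B, C are collinear ⇒ -5x+5y+5=0] ∩ [|C−(14, 13)|²=450]]
   so C = (29, 28)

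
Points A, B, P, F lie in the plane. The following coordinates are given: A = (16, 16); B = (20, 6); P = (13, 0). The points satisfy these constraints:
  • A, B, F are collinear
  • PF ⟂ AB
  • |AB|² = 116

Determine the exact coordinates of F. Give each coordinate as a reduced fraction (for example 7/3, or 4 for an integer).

1. F_x = 612/29  [[A, B, F are collinear ⇒ 10x+4y-224=0] ∩ [PF ⟂ AB ⇒ 4x-10y-52=0]]
2. F_y = 94/29  [[A, B, F are collinear ⇒ 10x+4y-224=0] ∩ [PF ⟂ AB ⇒ 4x-10y-52=0]]
   so F = (612/29, 94/29)

F = (612/29, 94/29)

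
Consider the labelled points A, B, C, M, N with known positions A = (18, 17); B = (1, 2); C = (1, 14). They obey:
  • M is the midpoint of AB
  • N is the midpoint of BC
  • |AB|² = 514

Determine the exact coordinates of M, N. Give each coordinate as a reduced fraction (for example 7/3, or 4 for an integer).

M = (19/2, 19/2)
N = (1, 8)

1. M_x = 19/2  [2·M = A+B = (18, 17)+(1, 2)]
2. M_y = 19/2  [2·M = A+B = (18, 17)+(1, 2)]
   so M = (19/2, 19/2)
3. N_x = 1  [2·N = B+C = (1, 2)+(1, 14)]
4. N_y = 8  [2·N = B+C = (1, 2)+(1, 14)]
   so N = (1, 8)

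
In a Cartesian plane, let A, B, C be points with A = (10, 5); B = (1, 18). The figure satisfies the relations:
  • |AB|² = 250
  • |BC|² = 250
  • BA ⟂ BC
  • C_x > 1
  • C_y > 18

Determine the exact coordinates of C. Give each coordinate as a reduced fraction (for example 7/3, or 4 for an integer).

C = (14, 27)

1. C_x = 14  [[BA ⟂ BC ⇒ 9x-13y+225=0] ∩ [|C−(1, 18)|²=250]]
2. C_y = 27  [[BA ⟂ BC ⇒ 9x-13y+225=0] ∩ [|C−(1, 18)|²=250]]
   so C = (14, 27)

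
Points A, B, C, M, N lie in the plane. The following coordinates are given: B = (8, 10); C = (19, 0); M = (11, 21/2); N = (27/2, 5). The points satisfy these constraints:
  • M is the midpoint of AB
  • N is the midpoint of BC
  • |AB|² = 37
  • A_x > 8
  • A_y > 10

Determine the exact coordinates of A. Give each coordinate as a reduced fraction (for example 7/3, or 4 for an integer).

A = (14, 11)

1. A_x = 14  [A = 2·M−B = 2·(11, 21/2)−(8, 10)]
2. A_y = 11  [A = 2·M−B = 2·(11, 21/2)−(8, 10)]
   so A = (14, 11)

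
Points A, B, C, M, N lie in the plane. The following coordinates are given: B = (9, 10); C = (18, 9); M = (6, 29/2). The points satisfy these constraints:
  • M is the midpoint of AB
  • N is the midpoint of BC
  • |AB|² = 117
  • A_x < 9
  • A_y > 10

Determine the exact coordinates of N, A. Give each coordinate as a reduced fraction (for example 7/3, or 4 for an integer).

N = (27/2, 19/2)
A = (3, 19)

1. A_x = 3  [A = 2·M−B = 2·(6, 29/2)−(9, 10)]
2. A_y = 19  [A = 2·M−B = 2·(6, 29/2)−(9, 10)]
   so A = (3, 19)
3. N_x = 27/2  [2·N = B+C = (9, 10)+(18, 9)]
4. N_y = 19/2  [2·N = B+C = (9, 10)+(18, 9)]
   so N = (27/2, 19/2)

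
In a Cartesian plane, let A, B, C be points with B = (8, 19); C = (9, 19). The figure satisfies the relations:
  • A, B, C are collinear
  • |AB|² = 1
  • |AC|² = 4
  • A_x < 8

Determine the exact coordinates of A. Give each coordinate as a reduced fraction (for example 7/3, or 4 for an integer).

A = (7, 19)

1. A_x = 7  [[A, B, C are collinear ⇒ 1y-19=0] ∩ [|A−(8, 19)|²=1]]
2. A_y = 19  [[A, B, C are collinear ⇒ 1y-19=0] ∩ [|A−(8, 19)|²=1]]
   so A = (7, 19)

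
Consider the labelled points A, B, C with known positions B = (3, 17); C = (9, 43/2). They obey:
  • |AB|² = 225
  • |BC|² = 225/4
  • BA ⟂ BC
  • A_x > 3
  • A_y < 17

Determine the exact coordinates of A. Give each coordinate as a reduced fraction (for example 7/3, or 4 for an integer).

1. A_x = 12  [[BA ⟂ BC ⇒ 6x+9/2y-189/2=0] ∩ [|A−(3, 17)|²=225]]
2. A_y = 5  [[BA ⟂ BC ⇒ 6x+9/2y-189/2=0] ∩ [|A−(3, 17)|²=225]]
   so A = (12, 5)

A = (12, 5)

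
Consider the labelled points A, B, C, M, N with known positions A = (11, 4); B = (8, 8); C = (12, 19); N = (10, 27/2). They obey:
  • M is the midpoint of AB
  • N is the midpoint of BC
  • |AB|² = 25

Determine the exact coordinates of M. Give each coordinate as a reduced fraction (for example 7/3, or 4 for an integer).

M = (19/2, 6)

1. M_x = 19/2  [2·M = A+B = (11, 4)+(8, 8)]
2. M_y = 6  [2·M = A+B = (11, 4)+(8, 8)]
   so M = (19/2, 6)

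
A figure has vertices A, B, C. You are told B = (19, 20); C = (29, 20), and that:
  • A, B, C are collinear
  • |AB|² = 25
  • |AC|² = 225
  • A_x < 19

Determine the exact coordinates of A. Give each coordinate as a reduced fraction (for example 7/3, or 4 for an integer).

A = (14, 20)

1. A_x = 14  [[A, B, C are collinear ⇒ 10y-200=0] ∩ [|A−(19, 20)|²=25]]
2. A_y = 20  [[A, B, C are collinear ⇒ 10y-200=0] ∩ [|A−(19, 20)|²=25]]
   so A = (14, 20)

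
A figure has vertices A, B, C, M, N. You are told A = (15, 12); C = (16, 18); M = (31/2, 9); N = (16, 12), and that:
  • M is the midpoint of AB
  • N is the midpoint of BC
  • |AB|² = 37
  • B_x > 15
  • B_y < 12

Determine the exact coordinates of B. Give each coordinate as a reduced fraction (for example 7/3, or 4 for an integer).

B = (16, 6)

1. B_x = 16  [B = 2·M−A = 2·(31/2, 9)−(15, 12)]
2. B_y = 6  [B = 2·M−A = 2·(31/2, 9)−(15, 12)]
   so B = (16, 6)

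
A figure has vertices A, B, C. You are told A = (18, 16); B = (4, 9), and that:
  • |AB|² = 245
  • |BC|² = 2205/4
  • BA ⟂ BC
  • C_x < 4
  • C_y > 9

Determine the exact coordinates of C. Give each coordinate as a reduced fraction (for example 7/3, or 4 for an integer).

C = (-13/2, 30)

1. C_x = -13/2  [[BA ⟂ BC ⇒ 14x+7y-119=0] ∩ [|C−(4, 9)|²=2205/4]]
2. C_y = 30  [[BA ⟂ BC ⇒ 14x+7y-119=0] ∩ [|C−(4, 9)|²=2205/4]]
   so C = (-13/2, 30)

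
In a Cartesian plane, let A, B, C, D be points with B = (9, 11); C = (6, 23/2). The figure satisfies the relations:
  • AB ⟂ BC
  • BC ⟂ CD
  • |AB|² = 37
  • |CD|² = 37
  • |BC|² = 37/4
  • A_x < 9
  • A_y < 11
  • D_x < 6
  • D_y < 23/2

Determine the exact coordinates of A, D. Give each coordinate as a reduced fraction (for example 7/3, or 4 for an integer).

1. A_x = 8  [[AB ⟂ BC ⇒ 3x-1/2y-43/2=0] ∩ [|A−(9, 11)|²=37]]
2. A_y = 5  [[AB ⟂ BC ⇒ 3x-1/2y-43/2=0] ∩ [|A−(9, 11)|²=37]]
   so A = (8, 5)
3. D_x = 5  [[BC ⟂ CD ⇒ -3x+1/2y+49/4=0] ∩ [|D−(6, 23/2)|²=37]]
4. D_y = 11/2  [[BC ⟂ CD ⇒ -3x+1/2y+49/4=0] ∩ [|D−(6, 23/2)|²=37]]
   so D = (5, 11/2)

A = (8, 5)
D = (5, 11/2)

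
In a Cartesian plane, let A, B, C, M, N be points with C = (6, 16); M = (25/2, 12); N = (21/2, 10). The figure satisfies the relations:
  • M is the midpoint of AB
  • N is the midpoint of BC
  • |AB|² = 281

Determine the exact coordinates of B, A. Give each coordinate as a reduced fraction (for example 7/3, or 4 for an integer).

1. B_x = 15  [B = 2·N−C = 2·(21/2, 10)−(6, 16)]
2. B_y = 4  [B = 2·N−C = 2·(21/2, 10)−(6, 16)]
   so B = (15, 4)
3. A_x = 10  [A = 2·M−B = 2·(25/2, 12)−(15, 4)]
4. A_y = 20  [A = 2·M−B = 2·(25/2, 12)−(15, 4)]
   so A = (10, 20)

B = (15, 4)
A = (10, 20)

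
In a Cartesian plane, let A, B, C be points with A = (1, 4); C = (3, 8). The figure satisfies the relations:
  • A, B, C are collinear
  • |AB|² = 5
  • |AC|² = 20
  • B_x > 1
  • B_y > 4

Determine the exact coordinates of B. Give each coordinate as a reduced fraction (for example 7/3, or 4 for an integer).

B = (2, 6)

1. B_x = 2  [[A, B, C are collinear ⇒ 4x-2y+4=0] ∩ [|B−(1, 4)|²=5]]
2. B_y = 6  [[A, B, C are collinear ⇒ 4x-2y+4=0] ∩ [|B−(1, 4)|²=5]]
   so B = (2, 6)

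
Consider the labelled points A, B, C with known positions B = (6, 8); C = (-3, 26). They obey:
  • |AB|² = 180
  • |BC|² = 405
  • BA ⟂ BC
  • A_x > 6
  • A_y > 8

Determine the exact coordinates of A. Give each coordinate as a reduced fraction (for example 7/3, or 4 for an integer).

A = (18, 14)

1. A_x = 18  [[BA ⟂ BC ⇒ -9x+18y-90=0] ∩ [|A−(6, 8)|²=180]]
2. A_y = 14  [[BA ⟂ BC ⇒ -9x+18y-90=0] ∩ [|A−(6, 8)|²=180]]
   so A = (18, 14)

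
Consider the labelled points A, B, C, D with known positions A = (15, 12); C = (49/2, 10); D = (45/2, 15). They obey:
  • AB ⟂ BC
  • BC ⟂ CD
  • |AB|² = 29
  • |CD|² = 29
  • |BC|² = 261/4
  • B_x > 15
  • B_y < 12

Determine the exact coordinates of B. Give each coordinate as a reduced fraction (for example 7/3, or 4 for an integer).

1. B_x = 17  [[BC ⟂ CD ⇒ 2x-5y+1=0] ∩ [|B−(15, 12)|²=29]]
2. B_y = 7  [[BC ⟂ CD ⇒ 2x-5y+1=0] ∩ [|B−(15, 12)|²=29]]
   so B = (17, 7)

B = (17, 7)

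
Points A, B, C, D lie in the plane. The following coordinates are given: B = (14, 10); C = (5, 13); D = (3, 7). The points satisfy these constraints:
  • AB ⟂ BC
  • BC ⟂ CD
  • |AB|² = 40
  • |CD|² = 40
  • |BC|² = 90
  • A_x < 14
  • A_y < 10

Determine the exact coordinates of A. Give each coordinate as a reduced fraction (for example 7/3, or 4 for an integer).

1. A_x = 12  [[AB ⟂ BC ⇒ 9x-3y-96=0] ∩ [|A−(14, 10)|²=40]]
2. A_y = 4  [[AB ⟂ BC ⇒ 9x-3y-96=0] ∩ [|A−(14, 10)|²=40]]
   so A = (12, 4)

A = (12, 4)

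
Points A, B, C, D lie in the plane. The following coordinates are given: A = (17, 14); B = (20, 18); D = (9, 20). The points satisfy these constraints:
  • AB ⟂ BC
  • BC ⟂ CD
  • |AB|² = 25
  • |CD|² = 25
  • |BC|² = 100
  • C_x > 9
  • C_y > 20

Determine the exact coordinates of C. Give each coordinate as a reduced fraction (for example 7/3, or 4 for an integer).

C = (12, 24)

1. C_x = 12  [[AB ⟂ BC ⇒ 3x+4y-132=0] ∩ [|C−(9, 20)|²=25]]
2. C_y = 24  [[AB ⟂ BC ⇒ 3x+4y-132=0] ∩ [|C−(9, 20)|²=25]]
   so C = (12, 24)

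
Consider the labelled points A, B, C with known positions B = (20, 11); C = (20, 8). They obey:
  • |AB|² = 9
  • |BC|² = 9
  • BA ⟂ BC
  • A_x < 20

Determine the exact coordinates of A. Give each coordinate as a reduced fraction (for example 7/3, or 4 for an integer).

A = (17, 11)

1. A_x = 17  [[BA ⟂ BC ⇒ -3y+33=0] ∩ [|A−(20, 11)|²=9]]
2. A_y = 11  [[BA ⟂ BC ⇒ -3y+33=0] ∩ [|A−(20, 11)|²=9]]
   so A = (17, 11)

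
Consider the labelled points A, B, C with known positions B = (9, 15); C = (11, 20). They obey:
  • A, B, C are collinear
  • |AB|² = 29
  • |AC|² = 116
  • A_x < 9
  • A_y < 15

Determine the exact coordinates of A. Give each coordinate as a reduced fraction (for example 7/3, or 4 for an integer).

1. A_x = 7  [[A, B, C are collinear ⇒ -5x+2y+15=0] ∩ [|A−(9, 15)|²=29]]
2. A_y = 10  [[A, B, C are collinear ⇒ -5x+2y+15=0] ∩ [|A−(9, 15)|²=29]]
   so A = (7, 10)

A = (7, 10)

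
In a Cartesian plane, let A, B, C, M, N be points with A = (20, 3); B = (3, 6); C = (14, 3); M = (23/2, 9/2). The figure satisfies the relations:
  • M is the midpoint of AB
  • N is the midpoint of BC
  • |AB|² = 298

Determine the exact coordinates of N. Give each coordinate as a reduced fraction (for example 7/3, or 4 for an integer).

1. N_x = 17/2  [2·N = B+C = (3, 6)+(14, 3)]
2. N_y = 9/2  [2·N = B+C = (3, 6)+(14, 3)]
   so N = (17/2, 9/2)

N = (17/2, 9/2)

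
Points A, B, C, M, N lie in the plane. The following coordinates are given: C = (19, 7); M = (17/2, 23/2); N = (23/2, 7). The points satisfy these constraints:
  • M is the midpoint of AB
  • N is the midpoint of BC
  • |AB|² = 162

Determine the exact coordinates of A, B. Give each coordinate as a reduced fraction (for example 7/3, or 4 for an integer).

A = (13, 16)
B = (4, 7)

1. B_x = 4  [B = 2·N−C = 2·(23/2, 7)−(19, 7)]
2. B_y = 7  [B = 2·N−C = 2·(23/2, 7)−(19, 7)]
   so B = (4, 7)
3. A_x = 13  [A = 2·M−B = 2·(17/2, 23/2)−(4, 7)]
4. A_y = 16  [A = 2·M−B = 2·(17/2, 23/2)−(4, 7)]
   so A = (13, 16)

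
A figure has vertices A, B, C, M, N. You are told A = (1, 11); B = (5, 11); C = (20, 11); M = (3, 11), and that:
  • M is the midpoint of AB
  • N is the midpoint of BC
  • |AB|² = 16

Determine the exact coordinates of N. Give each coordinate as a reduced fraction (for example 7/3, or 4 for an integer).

1. N_x = 25/2  [2·N = B+C = (5, 11)+(20, 11)]
2. N_y = 11  [2·N = B+C = (5, 11)+(20, 11)]
   so N = (25/2, 11)

N = (25/2, 11)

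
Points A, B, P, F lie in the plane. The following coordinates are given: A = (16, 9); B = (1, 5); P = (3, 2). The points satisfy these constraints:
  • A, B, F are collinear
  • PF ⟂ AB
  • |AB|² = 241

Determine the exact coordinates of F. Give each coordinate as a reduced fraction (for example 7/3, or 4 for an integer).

F = (511/241, 1277/241)

1. F_x = 511/241  [[A, B, F are collinear ⇒ 4x-15y+71=0] ∩ [PF ⟂ AB ⇒ -15x-4y+53=0]]
2. F_y = 1277/241  [[A, B, F are collinear ⇒ 4x-15y+71=0] ∩ [PF ⟂ AB ⇒ -15x-4y+53=0]]
   so F = (511/241, 1277/241)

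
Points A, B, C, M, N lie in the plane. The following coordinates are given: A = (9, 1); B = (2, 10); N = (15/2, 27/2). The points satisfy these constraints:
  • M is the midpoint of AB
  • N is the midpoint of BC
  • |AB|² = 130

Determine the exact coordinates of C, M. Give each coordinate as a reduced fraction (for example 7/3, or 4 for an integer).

1. M_x = 11/2  [2·M = A+B = (9, 1)+(2, 10)]
2. M_y = 11/2  [2·M = A+B = (9, 1)+(2, 10)]
   so M = (11/2, 11/2)
3. C_x = 13  [C = 2·N−B = 2·(15/2, 27/2)−(2, 10)]
4. C_y = 17  [C = 2·N−B = 2·(15/2, 27/2)−(2, 10)]
   so C = (13, 17)

C = (13, 17)
M = (11/2, 11/2)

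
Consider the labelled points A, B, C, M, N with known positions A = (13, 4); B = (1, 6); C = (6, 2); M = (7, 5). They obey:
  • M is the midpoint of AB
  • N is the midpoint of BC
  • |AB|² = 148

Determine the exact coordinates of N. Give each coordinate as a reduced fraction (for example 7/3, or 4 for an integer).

N = (7/2, 4)

1. N_x = 7/2  [2·N = B+C = (1, 6)+(6, 2)]
2. N_y = 4  [2·N = B+C = (1, 6)+(6, 2)]
   so N = (7/2, 4)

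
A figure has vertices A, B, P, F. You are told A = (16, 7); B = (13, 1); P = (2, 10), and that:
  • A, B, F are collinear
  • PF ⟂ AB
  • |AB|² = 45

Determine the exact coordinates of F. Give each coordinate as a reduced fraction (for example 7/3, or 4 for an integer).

F = (72/5, 19/5)

1. F_x = 72/5  [[A, B, F are collinear ⇒ 6x-3y-75=0] ∩ [PF ⟂ AB ⇒ -3x-6y+66=0]]
2. F_y = 19/5  [[A, B, F are collinear ⇒ 6x-3y-75=0] ∩ [PF ⟂ AB ⇒ -3x-6y+66=0]]
   so F = (72/5, 19/5)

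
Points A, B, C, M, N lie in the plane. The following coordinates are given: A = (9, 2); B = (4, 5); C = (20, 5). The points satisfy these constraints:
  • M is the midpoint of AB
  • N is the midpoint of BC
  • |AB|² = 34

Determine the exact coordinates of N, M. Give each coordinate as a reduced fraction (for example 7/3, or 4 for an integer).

1. M_x = 13/2  [2·M = A+B = (9, 2)+(4, 5)]
2. M_y = 7/2  [2·M = A+B = (9, 2)+(4, 5)]
   so M = (13/2, 7/2)
3. N_x = 12  [2·N = B+C = (4, 5)+(20, 5)]
4. N_y = 5  [2·N = B+C = (4, 5)+(20, 5)]
   so N = (12, 5)

N = (12, 5)
M = (13/2, 7/2)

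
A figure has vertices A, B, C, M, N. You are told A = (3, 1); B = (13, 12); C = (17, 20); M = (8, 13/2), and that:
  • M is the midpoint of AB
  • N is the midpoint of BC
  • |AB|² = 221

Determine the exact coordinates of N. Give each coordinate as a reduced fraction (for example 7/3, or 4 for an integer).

1. N_x = 15  [2·N = B+C = (13, 12)+(17, 20)]
2. N_y = 16  [2·N = B+C = (13, 12)+(17, 20)]
   so N = (15, 16)

N = (15, 16)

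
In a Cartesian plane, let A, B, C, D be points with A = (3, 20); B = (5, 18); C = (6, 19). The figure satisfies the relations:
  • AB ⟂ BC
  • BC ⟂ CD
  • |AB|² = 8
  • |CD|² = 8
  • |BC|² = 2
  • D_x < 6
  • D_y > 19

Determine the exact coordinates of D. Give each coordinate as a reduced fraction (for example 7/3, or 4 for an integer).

1. D_x = 4  [[BC ⟂ CD ⇒ 1x+1y-25=0] ∩ [|D−(6, 19)|²=8]]
2. D_y = 21  [[BC ⟂ CD ⇒ 1x+1y-25=0] ∩ [|D−(6, 19)|²=8]]
   so D = (4, 21)

D = (4, 21)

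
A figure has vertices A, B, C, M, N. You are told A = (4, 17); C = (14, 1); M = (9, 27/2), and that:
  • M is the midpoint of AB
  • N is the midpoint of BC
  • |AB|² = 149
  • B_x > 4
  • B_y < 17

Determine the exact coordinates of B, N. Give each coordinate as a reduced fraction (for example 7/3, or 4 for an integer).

B = (14, 10)
N = (14, 11/2)

1. B_x = 14  [B = 2·M−A = 2·(9, 27/2)−(4, 17)]
2. B_y = 10  [B = 2·M−A = 2·(9, 27/2)−(4, 17)]
   so B = (14, 10)
3. N_x = 14  [2·N = B+C = (14, 10)+(14, 1)]
4. N_y = 11/2  [2·N = B+C = (14, 10)+(14, 1)]
   so N = (14, 11/2)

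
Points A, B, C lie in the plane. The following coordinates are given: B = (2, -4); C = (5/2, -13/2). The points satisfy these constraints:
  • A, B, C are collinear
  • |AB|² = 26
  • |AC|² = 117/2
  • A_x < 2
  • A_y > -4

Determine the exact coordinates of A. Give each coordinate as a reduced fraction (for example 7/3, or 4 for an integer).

A = (1, 1)

1. A_x = 1  [[A, B, C are collinear ⇒ 5/2x+1/2y-3=0] ∩ [|A−(2, -4)|²=26]]
2. A_y = 1  [[A, B, C are collinear ⇒ 5/2x+1/2y-3=0] ∩ [|A−(2, -4)|²=26]]
   so A = (1, 1)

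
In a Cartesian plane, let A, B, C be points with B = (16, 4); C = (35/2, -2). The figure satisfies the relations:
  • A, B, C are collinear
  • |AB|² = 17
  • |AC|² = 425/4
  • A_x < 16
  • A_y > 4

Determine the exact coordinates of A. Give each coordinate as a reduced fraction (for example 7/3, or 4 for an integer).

A = (15, 8)

1. A_x = 15  [[A, B, C are collinear ⇒ 6x+3/2y-102=0] ∩ [|A−(16, 4)|²=17]]
2. A_y = 8  [[A, B, C are collinear ⇒ 6x+3/2y-102=0] ∩ [|A−(16, 4)|²=17]]
   so A = (15, 8)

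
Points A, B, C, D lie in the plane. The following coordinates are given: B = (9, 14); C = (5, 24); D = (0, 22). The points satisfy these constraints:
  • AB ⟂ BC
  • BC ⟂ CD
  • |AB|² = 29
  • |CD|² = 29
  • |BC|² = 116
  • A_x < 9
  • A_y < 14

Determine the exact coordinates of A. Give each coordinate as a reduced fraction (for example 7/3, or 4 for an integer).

1. A_x = 4  [[AB ⟂ BC ⇒ 4x-10y+104=0] ∩ [|A−(9, 14)|²=29]]
2. A_y = 12  [[AB ⟂ BC ⇒ 4x-10y+104=0] ∩ [|A−(9, 14)|²=29]]
   so A = (4, 12)

A = (4, 12)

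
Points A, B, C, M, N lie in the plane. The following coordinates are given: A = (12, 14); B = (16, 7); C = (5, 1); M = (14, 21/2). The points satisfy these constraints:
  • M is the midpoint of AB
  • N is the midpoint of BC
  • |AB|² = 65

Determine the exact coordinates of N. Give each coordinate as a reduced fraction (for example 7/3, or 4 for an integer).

N = (21/2, 4)

1. N_x = 21/2  [2·N = B+C = (16, 7)+(5, 1)]
2. N_y = 4  [2·N = B+C = (16, 7)+(5, 1)]
   so N = (21/2, 4)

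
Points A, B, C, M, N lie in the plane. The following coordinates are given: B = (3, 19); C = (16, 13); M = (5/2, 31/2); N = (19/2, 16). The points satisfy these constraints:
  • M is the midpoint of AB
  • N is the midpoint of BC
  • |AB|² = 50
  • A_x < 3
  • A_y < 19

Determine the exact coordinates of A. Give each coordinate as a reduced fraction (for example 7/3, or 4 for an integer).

A = (2, 12)

1. A_x = 2  [A = 2·M−B = 2·(5/2, 31/2)−(3, 19)]
2. A_y = 12  [A = 2·M−B = 2·(5/2, 31/2)−(3, 19)]
   so A = (2, 12)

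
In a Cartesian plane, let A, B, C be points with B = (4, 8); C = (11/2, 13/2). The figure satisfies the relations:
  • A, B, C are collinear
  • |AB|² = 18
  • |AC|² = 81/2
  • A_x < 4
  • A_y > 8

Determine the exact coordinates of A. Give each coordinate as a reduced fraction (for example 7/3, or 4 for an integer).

1. A_x = 1  [[A, B, C are collinear ⇒ 3/2x+3/2y-18=0] ∩ [|A−(4, 8)|²=18]]
2. A_y = 11  [[A, B, C are collinear ⇒ 3/2x+3/2y-18=0] ∩ [|A−(4, 8)|²=18]]
   so A = (1, 11)

A = (1, 11)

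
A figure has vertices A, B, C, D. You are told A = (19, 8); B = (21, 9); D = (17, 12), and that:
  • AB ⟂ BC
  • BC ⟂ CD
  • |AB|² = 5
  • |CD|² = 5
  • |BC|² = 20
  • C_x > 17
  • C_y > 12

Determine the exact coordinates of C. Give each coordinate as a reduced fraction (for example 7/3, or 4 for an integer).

1. C_x = 19  [[AB ⟂ BC ⇒ 2x+1y-51=0] ∩ [|C−(17, 12)|²=5]]
2. C_y = 13  [[AB ⟂ BC ⇒ 2x+1y-51=0] ∩ [|C−(17, 12)|²=5]]
   so C = (19, 13)

C = (19, 13)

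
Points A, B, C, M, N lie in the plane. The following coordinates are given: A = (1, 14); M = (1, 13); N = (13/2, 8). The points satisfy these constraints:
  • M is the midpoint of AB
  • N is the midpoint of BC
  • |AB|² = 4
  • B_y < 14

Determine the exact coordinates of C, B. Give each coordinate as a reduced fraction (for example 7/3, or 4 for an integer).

C = (12, 4)
B = (1, 12)

1. B_x = 1  [B = 2·M−A = 2·(1, 13)−(1, 14)]
2. B_y = 12  [B = 2·M−A = 2·(1, 13)−(1, 14)]
   so B = (1, 12)
3. C_x = 12  [C = 2·N−B = 2·(13/2, 8)−(1, 12)]
4. C_y = 4  [C = 2·N−B = 2·(13/2, 8)−(1, 12)]
   so C = (12, 4)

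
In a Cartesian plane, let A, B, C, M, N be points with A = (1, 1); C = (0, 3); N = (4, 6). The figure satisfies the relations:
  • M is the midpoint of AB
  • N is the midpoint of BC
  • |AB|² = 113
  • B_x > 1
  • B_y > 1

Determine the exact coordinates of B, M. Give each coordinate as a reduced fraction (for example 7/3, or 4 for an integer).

B = (8, 9)
M = (9/2, 5)

1. B_x = 8  [B = 2·N−C = 2·(4, 6)−(0, 3)]
2. B_y = 9  [B = 2·N−C = 2·(4, 6)−(0, 3)]
   so B = (8, 9)
3. M_x = 9/2  [2·M = A+B = (1, 1)+(8, 9)]
4. M_y = 5  [2·M = A+B = (1, 1)+(8, 9)]
   so M = (9/2, 5)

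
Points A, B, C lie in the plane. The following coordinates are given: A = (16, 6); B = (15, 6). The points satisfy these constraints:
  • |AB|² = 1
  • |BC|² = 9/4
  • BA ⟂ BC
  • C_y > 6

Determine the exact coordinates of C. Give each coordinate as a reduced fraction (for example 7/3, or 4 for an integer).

1. C_x = 15  [[BA ⟂ BC ⇒ 1x-15=0] ∩ [|C−(15, 6)|²=9/4]]
2. C_y = 15/2  [[BA ⟂ BC ⇒ 1x-15=0] ∩ [|C−(15, 6)|²=9/4]]
   so C = (15, 15/2)

C = (15, 15/2)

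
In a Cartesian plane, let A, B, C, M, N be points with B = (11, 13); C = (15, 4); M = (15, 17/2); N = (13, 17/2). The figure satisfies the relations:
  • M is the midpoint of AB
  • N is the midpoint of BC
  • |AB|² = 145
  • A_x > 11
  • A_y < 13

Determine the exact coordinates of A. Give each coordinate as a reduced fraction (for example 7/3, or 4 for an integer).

A = (19, 4)

1. A_x = 19  [A = 2·M−B = 2·(15, 17/2)−(11, 13)]
2. A_y = 4  [A = 2·M−B = 2·(15, 17/2)−(11, 13)]
   so A = (19, 4)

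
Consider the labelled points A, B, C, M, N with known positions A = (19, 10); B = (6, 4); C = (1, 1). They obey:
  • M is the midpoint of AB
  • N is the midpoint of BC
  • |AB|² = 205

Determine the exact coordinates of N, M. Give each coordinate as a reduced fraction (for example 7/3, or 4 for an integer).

1. M_x = 25/2  [2·M = A+B = (19, 10)+(6, 4)]
2. M_y = 7  [2·M = A+B = (19, 10)+(6, 4)]
   so M = (25/2, 7)
3. N_x = 7/2  [2·N = B+C = (6, 4)+(1, 1)]
4. N_y = 5/2  [2·N = B+C = (6, 4)+(1, 1)]
   so N = (7/2, 5/2)

N = (7/2, 5/2)
M = (25/2, 7)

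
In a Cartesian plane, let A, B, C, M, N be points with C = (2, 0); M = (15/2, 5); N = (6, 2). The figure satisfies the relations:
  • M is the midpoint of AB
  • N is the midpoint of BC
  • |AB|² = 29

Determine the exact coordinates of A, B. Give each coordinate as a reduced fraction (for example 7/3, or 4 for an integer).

1. B_x = 10  [B = 2·N−C = 2·(6, 2)−(2, 0)]
2. B_y = 4  [B = 2·N−C = 2·(6, 2)−(2, 0)]
   so B = (10, 4)
3. A_x = 5  [A = 2·M−B = 2·(15/2, 5)−(10, 4)]
4. A_y = 6  [A = 2·M−B = 2·(15/2, 5)−(10, 4)]
   so A = (5, 6)

A = (5, 6)
B = (10, 4)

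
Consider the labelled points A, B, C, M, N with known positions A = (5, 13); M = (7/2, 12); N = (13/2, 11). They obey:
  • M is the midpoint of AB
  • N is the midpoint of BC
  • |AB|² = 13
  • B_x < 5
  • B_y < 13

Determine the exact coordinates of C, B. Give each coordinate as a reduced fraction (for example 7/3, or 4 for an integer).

C = (11, 11)
B = (2, 11)

1. B_x = 2  [B = 2·M−A = 2·(7/2, 12)−(5, 13)]
2. B_y = 11  [B = 2·M−A = 2·(7/2, 12)−(5, 13)]
   so B = (2, 11)
3. C_x = 11  [C = 2·N−B = 2·(13/2, 11)−(2, 11)]
4. C_y = 11  [C = 2·N−B = 2·(13/2, 11)−(2, 11)]
   so C = (11, 11)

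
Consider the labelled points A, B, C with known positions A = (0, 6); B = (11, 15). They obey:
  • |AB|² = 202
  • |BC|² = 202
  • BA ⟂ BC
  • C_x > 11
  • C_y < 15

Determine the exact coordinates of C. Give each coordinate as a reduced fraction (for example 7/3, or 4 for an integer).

1. C_x = 20  [[BA ⟂ BC ⇒ -11x-9y+256=0] ∩ [|C−(11, 15)|²=202]]
2. C_y = 4  [[BA ⟂ BC ⇒ -11x-9y+256=0] ∩ [|C−(11, 15)|²=202]]
   so C = (20, 4)

C = (20, 4)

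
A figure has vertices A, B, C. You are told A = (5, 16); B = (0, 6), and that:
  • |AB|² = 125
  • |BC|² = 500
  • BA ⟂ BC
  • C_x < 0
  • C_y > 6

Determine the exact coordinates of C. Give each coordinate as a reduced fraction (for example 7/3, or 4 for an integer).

1. C_x = -20  [[BA ⟂ BC ⇒ 5x+10y-60=0] ∩ [|C−(0, 6)|²=500]]
2. C_y = 16  [[BA ⟂ BC ⇒ 5x+10y-60=0] ∩ [|C−(0, 6)|²=500]]
   so C = (-20, 16)

C = (-20, 16)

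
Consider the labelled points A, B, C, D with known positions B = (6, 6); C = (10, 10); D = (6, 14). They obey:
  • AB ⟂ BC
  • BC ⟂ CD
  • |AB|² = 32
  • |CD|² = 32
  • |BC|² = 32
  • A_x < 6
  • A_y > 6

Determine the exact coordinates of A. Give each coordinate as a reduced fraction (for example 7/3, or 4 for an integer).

A = (2, 10)

1. A_x = 2  [[AB ⟂ BC ⇒ -4x-4y+48=0] ∩ [|A−(6, 6)|²=32]]
2. A_y = 10  [[AB ⟂ BC ⇒ -4x-4y+48=0] ∩ [|A−(6, 6)|²=32]]
   so A = (2, 10)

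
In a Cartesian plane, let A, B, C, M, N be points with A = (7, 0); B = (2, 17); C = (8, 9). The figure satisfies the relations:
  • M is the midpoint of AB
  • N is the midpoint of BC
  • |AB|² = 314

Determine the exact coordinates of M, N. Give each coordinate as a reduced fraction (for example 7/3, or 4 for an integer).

M = (9/2, 17/2)
N = (5, 13)

1. M_x = 9/2  [2·M = A+B = (7, 0)+(2, 17)]
2. M_y = 17/2  [2·M = A+B = (7, 0)+(2, 17)]
   so M = (9/2, 17/2)
3. N_x = 5  [2·N = B+C = (2, 17)+(8, 9)]
4. N_y = 13  [2·N = B+C = (2, 17)+(8, 9)]
   so N = (5, 13)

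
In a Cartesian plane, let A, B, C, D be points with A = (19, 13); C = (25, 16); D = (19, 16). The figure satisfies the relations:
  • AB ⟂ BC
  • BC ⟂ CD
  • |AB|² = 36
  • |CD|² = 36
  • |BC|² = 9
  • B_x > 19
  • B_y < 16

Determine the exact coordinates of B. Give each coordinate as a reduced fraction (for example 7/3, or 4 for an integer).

1. B_x = 25  [[BC ⟂ CD ⇒ 6x-150=0] ∩ [|B−(19, 13)|²=36]]
2. B_y = 13  [[BC ⟂ CD ⇒ 6x-150=0] ∩ [|B−(19, 13)|²=36]]
   so B = (25, 13)

B = (25, 13)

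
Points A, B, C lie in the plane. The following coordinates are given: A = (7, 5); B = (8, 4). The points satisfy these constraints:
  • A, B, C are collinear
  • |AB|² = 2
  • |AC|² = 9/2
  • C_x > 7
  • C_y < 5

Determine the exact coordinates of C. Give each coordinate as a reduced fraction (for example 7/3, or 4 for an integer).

1. C_x = 17/2  [[A, B, C are collinear ⇒ 1x+1y-12=0] ∩ [|C−(7, 5)|²=9/2]]
2. C_y = 7/2  [[A, B, C are collinear ⇒ 1x+1y-12=0] ∩ [|C−(7, 5)|²=9/2]]
   so C = (17/2, 7/2)

C = (17/2, 7/2)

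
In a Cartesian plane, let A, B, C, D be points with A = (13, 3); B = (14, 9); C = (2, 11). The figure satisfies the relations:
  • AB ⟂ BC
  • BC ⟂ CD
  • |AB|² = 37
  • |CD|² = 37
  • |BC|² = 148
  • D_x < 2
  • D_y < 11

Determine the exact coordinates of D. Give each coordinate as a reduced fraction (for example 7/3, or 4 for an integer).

1. D_x = 1  [[BC ⟂ CD ⇒ -12x+2y+2=0] ∩ [|D−(2, 11)|²=37]]
2. D_y = 5  [[BC ⟂ CD ⇒ -12x+2y+2=0] ∩ [|D−(2, 11)|²=37]]
   so D = (1, 5)

D = (1, 5)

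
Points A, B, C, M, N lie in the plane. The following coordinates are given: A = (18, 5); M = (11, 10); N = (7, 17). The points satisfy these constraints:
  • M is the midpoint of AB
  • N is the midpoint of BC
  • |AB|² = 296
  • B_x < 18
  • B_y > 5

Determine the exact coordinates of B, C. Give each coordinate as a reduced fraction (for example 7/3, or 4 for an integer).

1. B_x = 4  [B = 2·M−A = 2·(11, 10)−(18, 5)]
2. B_y = 15  [B = 2·M−A = 2·(11, 10)−(18, 5)]
   so B = (4, 15)
3. C_x = 10  [C = 2·N−B = 2·(7, 17)−(4, 15)]
4. C_y = 19  [C = 2·N−B = 2·(7, 17)−(4, 15)]
   so C = (10, 19)

B = (4, 15)
C = (10, 19)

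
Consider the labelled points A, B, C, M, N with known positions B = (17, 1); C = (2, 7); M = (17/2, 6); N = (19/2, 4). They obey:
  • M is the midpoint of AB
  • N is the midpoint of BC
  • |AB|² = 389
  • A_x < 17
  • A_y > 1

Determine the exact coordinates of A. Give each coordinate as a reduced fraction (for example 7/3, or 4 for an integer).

A = (0, 11)

1. A_x = 0  [A = 2·M−B = 2·(17/2, 6)−(17, 1)]
2. A_y = 11  [A = 2·M−B = 2·(17/2, 6)−(17, 1)]
   so A = (0, 11)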